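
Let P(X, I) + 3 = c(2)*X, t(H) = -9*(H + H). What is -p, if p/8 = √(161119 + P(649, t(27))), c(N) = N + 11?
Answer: -8*√169553 ≈ -3294.1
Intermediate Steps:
c(N) = 11 + N
t(H) = -18*H
P(X, I) = -3 + 13*X (P(X, I) = -3 + (11 + 2)*X = -3 + 13*X)
p = 8*√169553 (p = 8*√(161119 + (-3 + 13*649)) = 8*√(161119 + (-3 + 8437)) = 8*√(161119 + 8434) = 8*√169553 ≈ 3294.1)
-p = -8*√169553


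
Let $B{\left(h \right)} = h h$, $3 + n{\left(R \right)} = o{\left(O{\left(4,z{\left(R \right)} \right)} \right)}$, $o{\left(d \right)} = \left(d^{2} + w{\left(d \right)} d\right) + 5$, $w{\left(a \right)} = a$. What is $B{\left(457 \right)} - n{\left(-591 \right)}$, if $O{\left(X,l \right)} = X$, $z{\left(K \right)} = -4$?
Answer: $208815$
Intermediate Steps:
$o{\left(d \right)} = 5 + 2 d^{2}$ ($o{\left(d \right)} = \left(d^{2} + d d\right) + 5 = \left(d^{2} + d^{2}\right) + 5 = 2 d^{2} + 5 = 5 + 2 d^{2}$)
$n{\left(R \right)} = 34$ ($n{\left(R \right)} = -3 + \left(5 + 2 \cdot 4^{2}\right) = -3 + \left(5 + 2 \cdot 16\right) = -3 + \left(5 + 32\right) = -3 + 37 = 34$)
$B{\left(h \right)} = h^{2}$
$B{\left(457 \right)} - n{\left(-591 \right)} = 457^{2} - 34 = 208849 - 34 = 208815$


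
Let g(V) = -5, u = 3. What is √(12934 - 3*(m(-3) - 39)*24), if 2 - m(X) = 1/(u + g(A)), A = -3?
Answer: √15562 ≈ 124.75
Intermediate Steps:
m(X) = 5/2 (m(X) = 2 - 1/(3 - 5) = 2 - 1/(-2) = 2 - 1*(-½) = 2 + ½ = 5/2)
√(12934 - 3*(m(-3) - 39)*24) = √(12934 - 3*(5/2 - 39)*24) = √(12934 - 3*(-73/2)*24) = √(12934 + (219/2)*24) = √(12934 + 2628) = √15562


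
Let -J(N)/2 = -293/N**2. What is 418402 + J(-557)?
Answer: 129808802684/310249 ≈ 4.1840e+5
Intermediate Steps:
J(N) = 586/N**2 (J(N) = -(-586)/(N*N) = -(-586)/(N**2) = -(-586)/N**2 = 586/N**2)
418402 + J(-557) = 418402 + 586/(-557)**2 = 418402 + 586*(1/310249) = 418402 + 586/310249 = 129808802684/310249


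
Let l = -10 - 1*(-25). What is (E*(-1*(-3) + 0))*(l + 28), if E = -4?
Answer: -516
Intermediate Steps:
l = 15 (l = -10 + 25 = 15)
(E*(-1*(-3) + 0))*(l + 28) = (-4*(-1*(-3) + 0))*(15 + 28) = -4*(3 + 0)*43 = -4*3*43 = -12*43 = -516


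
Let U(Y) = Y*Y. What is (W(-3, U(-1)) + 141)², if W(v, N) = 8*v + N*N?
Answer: 13924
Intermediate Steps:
U(Y) = Y²
W(v, N) = N² + 8*v (W(v, N) = 8*v + N² = N² + 8*v)
(W(-3, U(-1)) + 141)² = ((((-1)²)² + 8*(-3)) + 141)² = ((1² - 24) + 141)² = ((1 - 24) + 141)² = (-23 + 141)² = 118² = 13924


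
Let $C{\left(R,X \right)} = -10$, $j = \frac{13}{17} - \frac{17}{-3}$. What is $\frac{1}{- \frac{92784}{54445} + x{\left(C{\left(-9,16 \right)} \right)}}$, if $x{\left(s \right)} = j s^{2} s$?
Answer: $- \frac{2776695}{17862691984} \approx -0.00015545$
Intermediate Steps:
$j = \frac{328}{51}$ ($j = 13 \cdot \frac{1}{17} - - \frac{17}{3} = \frac{13}{17} + \frac{17}{3} = \frac{328}{51} \approx 6.4314$)
$x{\left(s \right)} = \frac{328 s^{3}}{51}$ ($x{\left(s \right)} = \frac{328 s^{2}}{51} s = \frac{328 s^{3}}{51}$)
$\frac{1}{- \frac{92784}{54445} + x{\left(C{\left(-9,16 \right)} \right)}} = \frac{1}{- \frac{92784}{54445} + \frac{328 \left(-10\right)^{3}}{51}} = \frac{1}{\left(-92784\right) \frac{1}{54445} + \frac{328}{51} \left(-1000\right)} = \frac{1}{- \frac{92784}{54445} - \frac{328000}{51}} = \frac{1}{- \frac{17862691984}{2776695}} = - \frac{2776695}{17862691984}$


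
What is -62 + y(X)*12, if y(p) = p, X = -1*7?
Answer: -146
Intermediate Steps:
X = -7
-62 + y(X)*12 = -62 - 7*12 = -62 - 84 = -146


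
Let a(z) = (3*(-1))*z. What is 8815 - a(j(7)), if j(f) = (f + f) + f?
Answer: 8878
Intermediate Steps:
j(f) = 3*f (j(f) = 2*f + f = 3*f)
a(z) = -3*z
8815 - a(j(7)) = 8815 - (-3)*3*7 = 8815 - (-3)*21 = 8815 - 1*(-63) = 8815 + 63 = 8878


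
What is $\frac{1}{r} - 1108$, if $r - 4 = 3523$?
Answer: $- \frac{3907915}{3527} \approx -1108.0$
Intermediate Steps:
$r = 3527$ ($r = 4 + 3523 = 3527$)
$\frac{1}{r} - 1108 = \frac{1}{3527} - 1108 = - \frac{3907915}{3527}$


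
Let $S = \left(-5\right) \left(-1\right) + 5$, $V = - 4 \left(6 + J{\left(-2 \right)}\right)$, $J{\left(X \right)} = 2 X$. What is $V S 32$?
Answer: $-2560$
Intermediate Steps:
$V = -8$ ($V = - 4 \left(6 + 2 \left(-2\right)\right) = - 4 \left(6 - 4\right) = \left(-4\right) 2 = -8$)
$S = 10$ ($S = 5 + 5 = 10$)
$V S 32 = \left(-8\right) 10 \cdot 32 = \left(-80\right) 32 = -2560$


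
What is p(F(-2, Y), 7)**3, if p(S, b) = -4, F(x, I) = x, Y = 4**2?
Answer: -64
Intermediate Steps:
Y = 16
p(F(-2, Y), 7)**3 = (-4)**3 = -64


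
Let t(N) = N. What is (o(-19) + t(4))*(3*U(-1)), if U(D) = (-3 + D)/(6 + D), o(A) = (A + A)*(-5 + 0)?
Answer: -2328/5 ≈ -465.60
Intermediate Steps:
o(A) = -10*A (o(A) = (2*A)*(-5) = -10*A)
U(D) = (-3 + D)/(6 + D)
(o(-19) + t(4))*(3*U(-1)) = (-10*(-19) + 4)*(3*((-3 - 1)/(6 - 1))) = (190 + 4)*(3*(-4/5)) = 194*(3*((⅕)*(-4))) = 194*(3*(-⅘)) = 194*(-12/5) = -2328/5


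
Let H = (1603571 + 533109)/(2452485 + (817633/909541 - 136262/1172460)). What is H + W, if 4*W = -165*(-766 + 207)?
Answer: 9278240533028850187755/402358756909022852 ≈ 23060.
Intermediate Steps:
H = 87636788229874800/100589689227255713 (H = 2136680/(2452485 + (817633*(1/909541) - 136262*1/1172460)) = 2136680/(2452485 + (817633/909541 - 68131/586230)) = 2136680/(2452485 + 417353055719/533200220430) = 2136680/(1307665959954324269/533200220430) = 2136680*(533200220430/1307665959954324269) = 87636788229874800/100589689227255713 ≈ 0.87123)
W = 92235/4 (W = (-165*(-766 + 207))/4 = (-165*(-559))/4 = (¼)*92235 = 92235/4 ≈ 23059.)
H + W = 87636788229874800/100589689227255713 + 92235/4 = 9278240533028850187755/402358756909022852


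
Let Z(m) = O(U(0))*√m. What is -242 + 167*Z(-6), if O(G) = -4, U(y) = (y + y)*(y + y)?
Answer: -242 - 668*I*√6 ≈ -242.0 - 1636.3*I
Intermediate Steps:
U(y) = 4*y² (U(y) = (2*y)*(2*y) = 4*y²)
Z(m) = -4*√m
-242 + 167*Z(-6) = -242 + 167*(-4*I*√6) = -242 - 668*I*√6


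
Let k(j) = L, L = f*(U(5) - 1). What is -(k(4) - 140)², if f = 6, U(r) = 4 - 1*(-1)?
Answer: -13456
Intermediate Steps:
U(r) = 5 (U(r) = 4 + 1 = 5)
L = 24 (L = 6*(5 - 1) = 6*4 = 24)
k(j) = 24
-(k(4) - 140)² = -(24 - 140)² = -1*(-116)² = -1*13456 = -13456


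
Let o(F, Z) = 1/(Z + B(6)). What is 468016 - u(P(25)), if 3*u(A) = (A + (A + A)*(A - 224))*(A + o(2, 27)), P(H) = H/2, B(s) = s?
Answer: 97029593/198 ≈ 4.9005e+5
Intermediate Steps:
o(F, Z) = 1/(6 + Z) (o(F, Z) = 1/(Z + 6) = 1/(6 + Z))
P(H) = H/2 (P(H) = H*(½) = H/2)
u(A) = (1/33 + A)*(A + 2*A*(-224 + A))/3 (u(A) = ((A + (A + A)*(A - 224))*(A + 1/(6 + 27)))/3 = ((A + (2*A)*(-224 + A))*(A + 1/33))/3 = ((A + 2*A*(-224 + A))*(A + 1/33))/3 = ((A + 2*A*(-224 + A))*(1/33 + A))/3 = ((1/33 + A)*(A + 2*A*(-224 + A)))/3 = (1/33 + A)*(A + 2*A*(-224 + A))/3)
468016 - u(P(25)) = 468016 - (½)*25*(-447 - 14749*25/2 + 66*((½)*25)²)/99 = 468016 - 25*(-447 - 14749*25/2 + 66*(25/2)²)/(99*2) = 468016 - 25*(-447 - 368725/2 + 66*(625/4))/(99*2) = 468016 - 25*(-447 - 368725/2 + 20625/2)/(99*2) = 468016 - 25*(-174497)/(99*2) = 468016 - 1*(-4362425/198) = 468016 + 4362425/198 = 97029593/198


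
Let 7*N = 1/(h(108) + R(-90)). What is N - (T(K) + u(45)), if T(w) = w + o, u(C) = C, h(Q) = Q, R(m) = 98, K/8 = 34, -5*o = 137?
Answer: -2088011/7210 ≈ -289.60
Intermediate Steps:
o = -137/5 (o = -1/5*137 = -137/5 ≈ -27.400)
K = 272 (K = 8*34 = 272)
T(w) = -137/5 + w (T(w) = w - 137/5 = -137/5 + w)
N = 1/1442 (N = 1/(7*(108 + 98)) = (1/7)/206 = (1/7)*(1/206) = 1/1442 ≈ 0.00069348)
N - (T(K) + u(45)) = 1/1442 - ((-137/5 + 272) + 45) = 1/1442 - (1223/5 + 45) = 1/1442 - 1*1448/5 = 1/1442 - 1448/5 = -2088011/7210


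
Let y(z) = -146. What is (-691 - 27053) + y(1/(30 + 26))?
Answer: -27890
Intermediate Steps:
(-691 - 27053) + y(1/(30 + 26)) = (-691 - 27053) - 146 = -27744 - 146 = -27890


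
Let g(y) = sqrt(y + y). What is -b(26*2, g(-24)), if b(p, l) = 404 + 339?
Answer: -743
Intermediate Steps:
g(y) = sqrt(2)*sqrt(y) (g(y) = sqrt(2*y) = sqrt(2)*sqrt(y))
b(p, l) = 743
-b(26*2, g(-24)) = -1*743 = -743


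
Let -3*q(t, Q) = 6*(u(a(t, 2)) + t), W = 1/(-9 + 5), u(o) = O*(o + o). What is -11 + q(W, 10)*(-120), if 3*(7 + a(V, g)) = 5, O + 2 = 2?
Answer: -71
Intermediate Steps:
O = 0 (O = -2 + 2 = 0)
a(V, g) = -16/3 (a(V, g) = -7 + (⅓)*5 = -7 + 5/3 = -16/3)
u(o) = 0 (u(o) = 0*(o + o) = 0*(2*o) = 0)
W = -¼ (W = 1/(-4) = -¼ ≈ -0.25000)
q(t, Q) = -2*t (q(t, Q) = -2*(0 + t) = -2*t)
-11 + q(W, 10)*(-120) = -11 - 2*(-¼)*(-120) = -11 + (½)*(-120) = -11 - 60 = -71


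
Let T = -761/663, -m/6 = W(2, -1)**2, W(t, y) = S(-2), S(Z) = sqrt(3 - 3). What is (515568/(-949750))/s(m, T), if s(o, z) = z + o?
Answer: 170910792/361379875 ≈ 0.47294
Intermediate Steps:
S(Z) = 0 (S(Z) = sqrt(0) = 0)
W(t, y) = 0
m = 0 (m = -6*0**2 = -6*0 = 0)
T = -761/663 (T = -761*1/663 = -761/663 ≈ -1.1478)
s(o, z) = o + z
(515568/(-949750))/s(m, T) = (515568/(-949750))/(0 - 761/663) = (515568*(-1/949750))/(-761/663) = -257784/474875*(-663/761) = 170910792/361379875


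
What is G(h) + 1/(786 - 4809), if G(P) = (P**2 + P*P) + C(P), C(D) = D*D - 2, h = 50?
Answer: 30164453/4023 ≈ 7498.0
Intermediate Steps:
C(D) = -2 + D**2 (C(D) = D**2 - 2 = -2 + D**2)
G(P) = -2 + 3*P**2 (G(P) = (P**2 + P*P) + (-2 + P**2) = (P**2 + P**2) + (-2 + P**2) = 2*P**2 + (-2 + P**2) = -2 + 3*P**2)
G(h) + 1/(786 - 4809) = (-2 + 3*50**2) + 1/(786 - 4809) = (-2 + 3*2500) + 1/(-4023) = (-2 + 7500) - 1/4023 = 7498 - 1/4023 = 30164453/4023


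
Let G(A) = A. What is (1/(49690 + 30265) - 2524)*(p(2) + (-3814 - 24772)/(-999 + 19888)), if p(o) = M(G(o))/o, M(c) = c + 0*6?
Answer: 1956916845043/1510269995 ≈ 1295.7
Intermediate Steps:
M(c) = c (M(c) = c + 0 = c)
p(o) = 1 (p(o) = o/o = 1)
(1/(49690 + 30265) - 2524)*(p(2) + (-3814 - 24772)/(-999 + 19888)) = (1/(49690 + 30265) - 2524)*(1 + (-3814 - 24772)/(-999 + 19888)) = (1/79955 - 2524)*(1 - 28586/18889) = (1/79955 - 2524)*(1 - 28586*1/18889) = -201806419*(1 - 28586/18889)/79955 = -201806419/79955*(-9697/18889) = 1956916845043/1510269995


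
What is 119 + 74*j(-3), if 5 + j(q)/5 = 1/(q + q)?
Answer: -5378/3 ≈ -1792.7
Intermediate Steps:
j(q) = -25 + 5/(2*q) (j(q) = -25 + 5/(q + q) = -25 + 5/((2*q)) = -25 + 5*(1/(2*q)) = -25 + 5/(2*q))
119 + 74*j(-3) = 119 + 74*(-25 + (5/2)/(-3)) = 119 + 74*(-25 + (5/2)*(-1/3)) = 119 + 74*(-25 - 5/6) = 119 + 74*(-155/6) = 119 - 5735/3 = -5378/3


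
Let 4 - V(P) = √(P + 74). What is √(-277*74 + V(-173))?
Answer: √(-20494 - 3*I*√11) ≈ 0.0347 - 143.16*I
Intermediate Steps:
V(P) = 4 - √(74 + P) (V(P) = 4 - √(P + 74) = 4 - √(74 + P))
√(-277*74 + V(-173)) = √(-277*74 + (4 - √(74 - 173))) = √(-20498 + (4 - √(-99))) = √(-20498 + (4 - 3*I*√11)) = √(-20494 - 3*I*√11)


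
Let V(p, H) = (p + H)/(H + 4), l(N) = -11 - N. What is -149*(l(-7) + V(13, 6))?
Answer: 3129/10 ≈ 312.90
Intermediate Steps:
V(p, H) = (H + p)/(4 + H)
-149*(l(-7) + V(13, 6)) = -149*((-11 - 1*(-7)) + (6 + 13)/(4 + 6)) = -149*((-11 + 7) + 19/10) = -149*(-4 + (⅒)*19) = -149*(-4 + 19/10) = -149*(-21/10) = 3129/10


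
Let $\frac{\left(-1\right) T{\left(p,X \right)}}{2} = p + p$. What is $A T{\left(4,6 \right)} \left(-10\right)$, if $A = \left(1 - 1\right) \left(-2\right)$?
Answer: $0$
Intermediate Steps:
$T{\left(p,X \right)} = - 4 p$ ($T{\left(p,X \right)} = - 2 \left(p + p\right) = - 2 \cdot 2 p = - 4 p$)
$A = 0$ ($A = 0 \left(-2\right) = 0$)
$A T{\left(4,6 \right)} \left(-10\right) = 0 \left(\left(-4\right) 4\right) \left(-10\right) = 0 \left(-16\right) \left(-10\right) = 0 \left(-10\right) = 0$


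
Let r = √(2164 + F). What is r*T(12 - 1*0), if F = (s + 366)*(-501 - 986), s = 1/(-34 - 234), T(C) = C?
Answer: 18*I*√1081494771/67 ≈ 8835.1*I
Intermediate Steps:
s = -1/268 (s = 1/(-268) = -1/268 ≈ -0.0037313)
F = -145855369/268 (F = (-1/268 + 366)*(-501 - 986) = (98087/268)*(-1487) = -145855369/268 ≈ -5.4424e+5)
r = 3*I*√1081494771/134 (r = √(2164 - 145855369/268) = √(-145275417/268) = 3*I*√1081494771/134 ≈ 736.26*I)
r*T(12 - 1*0) = (3*I*√1081494771/134)*(12 - 1*0) = (3*I*√1081494771/134)*(12 + 0) = (3*I*√1081494771/134)*12 = 18*I*√1081494771/67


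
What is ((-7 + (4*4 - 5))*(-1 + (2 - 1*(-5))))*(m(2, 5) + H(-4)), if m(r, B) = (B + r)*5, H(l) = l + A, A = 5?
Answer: 864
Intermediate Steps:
H(l) = 5 + l (H(l) = l + 5 = 5 + l)
m(r, B) = 5*B + 5*r
((-7 + (4*4 - 5))*(-1 + (2 - 1*(-5))))*(m(2, 5) + H(-4)) = ((-7 + (4*4 - 5))*(-1 + (2 - 1*(-5))))*((5*5 + 5*2) + (5 - 4)) = ((-7 + (16 - 5))*(-1 + (2 + 5)))*((25 + 10) + 1) = ((-7 + 11)*(-1 + 7))*(35 + 1) = (4*6)*36 = 24*36 = 864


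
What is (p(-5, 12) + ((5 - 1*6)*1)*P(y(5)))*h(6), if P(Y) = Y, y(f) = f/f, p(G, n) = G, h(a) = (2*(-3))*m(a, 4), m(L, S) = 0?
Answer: 0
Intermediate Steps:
h(a) = 0 (h(a) = (2*(-3))*0 = -6*0 = 0)
y(f) = 1
(p(-5, 12) + ((5 - 1*6)*1)*P(y(5)))*h(6) = (-5 + ((5 - 1*6)*1)*1)*0 = (-5 + ((5 - 6)*1)*1)*0 = (-5 - 1*1*1)*0 = (-5 - 1*1)*0 = (-5 - 1)*0 = -6*0 = 0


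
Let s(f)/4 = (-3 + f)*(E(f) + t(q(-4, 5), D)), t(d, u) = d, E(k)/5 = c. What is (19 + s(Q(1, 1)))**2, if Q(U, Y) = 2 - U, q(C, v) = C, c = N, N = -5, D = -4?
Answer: 63001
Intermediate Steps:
c = -5
E(k) = -25 (E(k) = 5*(-5) = -25)
s(f) = 348 - 116*f (s(f) = 4*((-3 + f)*(-25 - 4)) = 4*((-3 + f)*(-29)) = 4*(87 - 29*f) = 348 - 116*f)
(19 + s(Q(1, 1)))**2 = (19 + (348 - 116*(2 - 1*1)))**2 = (19 + (348 - 116*(2 - 1)))**2 = (19 + (348 - 116*1))**2 = (19 + (348 - 116))**2 = (19 + 232)**2 = 251**2 = 63001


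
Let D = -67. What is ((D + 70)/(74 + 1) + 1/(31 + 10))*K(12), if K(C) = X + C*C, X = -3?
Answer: 9306/1025 ≈ 9.0790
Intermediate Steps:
K(C) = -3 + C² (K(C) = -3 + C*C = -3 + C²)
((D + 70)/(74 + 1) + 1/(31 + 10))*K(12) = ((-67 + 70)/(74 + 1) + 1/(31 + 10))*(-3 + 12²) = (3/75 + 1/41)*(-3 + 144) = (3*(1/75) + 1/41)*141 = (1/25 + 1/41)*141 = (66/1025)*141 = 9306/1025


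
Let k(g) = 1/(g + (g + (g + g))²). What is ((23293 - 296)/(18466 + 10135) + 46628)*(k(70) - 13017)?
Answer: -153357066951089565/252661234 ≈ -6.0697e+8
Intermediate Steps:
k(g) = 1/(g + 9*g²) (k(g) = 1/(g + (g + 2*g)²) = 1/(g + (3*g)²) = 1/(g + 9*g²))
((23293 - 296)/(18466 + 10135) + 46628)*(k(70) - 13017) = ((23293 - 296)/(18466 + 10135) + 46628)*(1/(70*(1 + 9*70)) - 13017) = (22997/28601 + 46628)*(1/(70*(1 + 630)) - 13017) = (22997*(1/28601) + 46628)*((1/70)/631 - 13017) = (22997/28601 + 46628)*((1/70)*(1/631) - 13017) = 1333630425*(1/44170 - 13017)/28601 = (1333630425/28601)*(-574960889/44170) = -153357066951089565/252661234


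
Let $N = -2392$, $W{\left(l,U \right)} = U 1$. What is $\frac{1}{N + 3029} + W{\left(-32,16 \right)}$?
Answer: $\frac{10193}{637} \approx 16.002$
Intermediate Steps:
$W{\left(l,U \right)} = U$
$\frac{1}{N + 3029} + W{\left(-32,16 \right)} = \frac{1}{-2392 + 3029} + 16 = \frac{1}{637} + 16 = \frac{10193}{637}$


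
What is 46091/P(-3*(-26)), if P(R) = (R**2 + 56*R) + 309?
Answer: 46091/10761 ≈ 4.2831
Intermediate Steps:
P(R) = 309 + R**2 + 56*R
46091/P(-3*(-26)) = 46091/(309 + (-3*(-26))**2 + 56*(-3*(-26))) = 46091/(309 + 78**2 + 56*78) = 46091/(309 + 6084 + 4368) = 46091/10761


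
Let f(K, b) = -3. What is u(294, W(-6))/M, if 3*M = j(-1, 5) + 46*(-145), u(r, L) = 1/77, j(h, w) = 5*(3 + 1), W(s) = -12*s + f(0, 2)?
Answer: -3/512050 ≈ -5.8588e-6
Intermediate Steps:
W(s) = -3 - 12*s (W(s) = -12*s - 3 = -3 - 12*s)
j(h, w) = 20 (j(h, w) = 5*4 = 20)
u(r, L) = 1/77
M = -6650/3 (M = (20 + 46*(-145))/3 = (20 - 6670)/3 = (1/3)*(-6650) = -6650/3 ≈ -2216.7)
u(294, W(-6))/M = 1/(77*(-6650/3)) = (1/77)*(-3/6650) = -3/512050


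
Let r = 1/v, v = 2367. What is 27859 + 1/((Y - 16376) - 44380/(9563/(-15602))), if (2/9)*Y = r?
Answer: 7851716083563803/281837685435 ≈ 27859.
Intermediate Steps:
r = 1/2367 ≈ 0.00042248
Y = 1/526 (Y = (9/2)*(1/2367) = 1/526 ≈ 0.0019011)
27859 + 1/((Y - 16376) - 44380/(9563/(-15602))) = 27859 + 1/((1/526 - 16376) - 44380/(9563/(-15602))) = 27859 + 1/(-8613775/526 - 44380/(9563*(-1/15602))) = 27859 + 1/(-8613775/526 - 44380/(-9563/15602)) = 27859 + 1/(-8613775/526 - 44380*(-15602/9563)) = 27859 + 1/(-8613775/526 + 692416760/9563) = 27859 + 1/(281837685435/5030138) = 27859 + 5030138/281837685435 = 7851716083563803/281837685435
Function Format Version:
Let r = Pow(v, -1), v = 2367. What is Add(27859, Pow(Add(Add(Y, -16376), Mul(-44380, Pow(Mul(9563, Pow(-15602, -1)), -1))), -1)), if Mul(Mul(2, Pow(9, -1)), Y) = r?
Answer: Rational(7851716083563803, 281837685435) ≈ 27859.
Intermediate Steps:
r = Rational(1, 2367) (r = Pow(2367, -1) = Rational(1, 2367) ≈ 0.00042248)
Y = Rational(1, 526) (Y = Mul(Rational(9, 2), Rational(1, 2367)) = Rational(1, 526) ≈ 0.0019011)
Add(27859, Pow(Add(Add(Y, -16376), Mul(-44380, Pow(Mul(9563, Pow(-15602, -1)), -1))), -1)) = Add(27859, Pow(Add(Add(Rational(1, 526), -16376), Mul(-44380, Pow(Mul(9563, Pow(-15602, -1)), -1))), -1)) = Add(27859, Pow(Add(Rational(-8613775, 526), Mul(-44380, Pow(Mul(9563, Rational(-1, 15602)), -1))), -1)) = Add(27859, Pow(Add(Rational(-8613775, 526), Mul(-44380, Pow(Rational(-9563, 15602), -1))), -1)) = Add(27859, Pow(Add(Rational(-8613775, 526), Mul(-44380, Rational(-15602, 9563))), -1)) = Add(27859, Pow(Add(Rational(-8613775, 526), Rational(692416760, 9563)), -1)) = Add(27859, Pow(Rational(281837685435, 5030138), -1)) = Add(27859, Rational(5030138, 281837685435)) = Rational(7851716083563803, 281837685435)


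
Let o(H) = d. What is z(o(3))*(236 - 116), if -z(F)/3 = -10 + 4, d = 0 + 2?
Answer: 2160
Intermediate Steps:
d = 2
o(H) = 2
z(F) = 18 (z(F) = -3*(-10 + 4) = -3*(-6) = 18)
z(o(3))*(236 - 116) = 18*(236 - 116) = 18*120 = 2160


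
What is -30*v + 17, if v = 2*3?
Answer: -163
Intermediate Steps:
v = 6
-30*v + 17 = -30*6 + 17 = -180 + 17 = -163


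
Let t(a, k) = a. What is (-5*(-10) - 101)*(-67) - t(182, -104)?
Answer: 3235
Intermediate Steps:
(-5*(-10) - 101)*(-67) - t(182, -104) = (-5*(-10) - 101)*(-67) - 1*182 = (50 - 101)*(-67) - 182 = -51*(-67) - 182 = 3417 - 182 = 3235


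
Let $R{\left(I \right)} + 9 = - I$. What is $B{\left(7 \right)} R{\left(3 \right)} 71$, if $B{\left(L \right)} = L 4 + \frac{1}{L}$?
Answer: $- \frac{167844}{7} \approx -23978.0$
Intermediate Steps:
$R{\left(I \right)} = -9 - I$
$B{\left(L \right)} = \frac{1}{L} + 4 L$ ($B{\left(L \right)} = 4 L + \frac{1}{L} = \frac{1}{L} + 4 L$)
$B{\left(7 \right)} R{\left(3 \right)} 71 = \left(\frac{1}{7} + 4 \cdot 7\right) \left(-9 - 3\right) 71 = \left(\frac{1}{7} + 28\right) \left(-9 - 3\right) 71 = \frac{197}{7} \left(-12\right) 71 = \left(- \frac{2364}{7}\right) 71 = - \frac{167844}{7}$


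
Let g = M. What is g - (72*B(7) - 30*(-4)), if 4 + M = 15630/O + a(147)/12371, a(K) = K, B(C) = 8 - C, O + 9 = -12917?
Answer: -15766668812/79953773 ≈ -197.20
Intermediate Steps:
O = -12926 (O = -9 - 12917 = -12926)
M = -415544396/79953773 (M = -4 + (15630/(-12926) + 147/12371) = -4 + (15630*(-1/12926) + 147*(1/12371)) = -4 + (-7815/6463 + 147/12371) = -4 - 95729304/79953773 = -415544396/79953773 ≈ -5.1973)
g = -415544396/79953773 ≈ -5.1973
g - (72*B(7) - 30*(-4)) = -415544396/79953773 - (72*(8 - 1*7) - 30*(-4)) = -415544396/79953773 - (72*(8 - 7) + 120) = -415544396/79953773 - (72*1 + 120) = -415544396/79953773 - (72 + 120) = -415544396/79953773 - 1*192 = -415544396/79953773 - 192 = -15766668812/79953773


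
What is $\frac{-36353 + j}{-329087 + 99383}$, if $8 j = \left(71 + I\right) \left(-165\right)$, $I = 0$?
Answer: $\frac{302539}{1837632} \approx 0.16464$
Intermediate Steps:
$j = - \frac{11715}{8}$ ($j = \frac{\left(71 + 0\right) \left(-165\right)}{8} = \frac{71 \left(-165\right)}{8} = \frac{1}{8} \left(-11715\right) = - \frac{11715}{8} \approx -1464.4$)
$\frac{-36353 + j}{-329087 + 99383} = \frac{-36353 - \frac{11715}{8}}{-329087 + 99383} = - \frac{302539}{8 \left(-229704\right)} = \left(- \frac{302539}{8}\right) \left(- \frac{1}{229704}\right) = \frac{302539}{1837632}$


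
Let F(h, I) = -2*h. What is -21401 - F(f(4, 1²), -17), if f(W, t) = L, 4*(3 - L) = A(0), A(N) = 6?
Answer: -21398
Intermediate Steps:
L = 3/2 (L = 3 - ¼*6 = 3 - 3/2 = 3/2 ≈ 1.5000)
f(W, t) = 3/2
-21401 - F(f(4, 1²), -17) = -21401 - (-2)*3/2 = -21401 - 1*(-3) = -21401 + 3 = -21398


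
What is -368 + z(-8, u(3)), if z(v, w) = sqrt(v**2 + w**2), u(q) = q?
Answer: -368 + sqrt(73) ≈ -359.46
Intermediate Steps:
-368 + z(-8, u(3)) = -368 + sqrt((-8)**2 + 3**2) = -368 + sqrt(64 + 9) = -368 + sqrt(73)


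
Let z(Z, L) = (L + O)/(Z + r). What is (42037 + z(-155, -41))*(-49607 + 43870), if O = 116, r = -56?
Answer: -50885652484/211 ≈ -2.4116e+8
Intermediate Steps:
z(Z, L) = (116 + L)/(-56 + Z) (z(Z, L) = (L + 116)/(Z - 56) = (116 + L)/(-56 + Z))
(42037 + z(-155, -41))*(-49607 + 43870) = (42037 + (116 - 41)/(-56 - 155))*(-49607 + 43870) = (42037 + 75/(-211))*(-5737) = (42037 - 1/211*75)*(-5737) = (42037 - 75/211)*(-5737) = (8869732/211)*(-5737) = -50885652484/211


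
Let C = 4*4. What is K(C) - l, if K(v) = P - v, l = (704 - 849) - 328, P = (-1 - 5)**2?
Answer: 493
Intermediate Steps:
P = 36 (P = (-6)**2 = 36)
C = 16
l = -473 (l = -145 - 328 = -473)
K(v) = 36 - v
K(C) - l = (36 - 1*16) - 1*(-473) = (36 - 16) + 473 = 20 + 473 = 493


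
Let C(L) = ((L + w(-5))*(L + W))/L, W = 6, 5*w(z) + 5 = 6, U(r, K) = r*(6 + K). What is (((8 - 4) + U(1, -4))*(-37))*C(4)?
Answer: -2331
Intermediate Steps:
w(z) = ⅕ (w(z) = -1 + (⅕)*6 = -1 + 6/5 = ⅕)
C(L) = (6 + L)*(⅕ + L)/L (C(L) = ((L + ⅕)*(L + 6))/L = ((⅕ + L)*(6 + L))/L = ((6 + L)*(⅕ + L))/L = (6 + L)*(⅕ + L)/L)
(((8 - 4) + U(1, -4))*(-37))*C(4) = (((8 - 4) + 1*(6 - 4))*(-37))*(31/5 + 4 + (6/5)/4) = ((4 + 1*2)*(-37))*(31/5 + 4 + (6/5)*(¼)) = ((4 + 2)*(-37))*(31/5 + 4 + 3/10) = (6*(-37))*(21/2) = -222*21/2 = -2331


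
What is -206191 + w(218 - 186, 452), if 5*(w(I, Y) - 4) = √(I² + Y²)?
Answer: -206187 + 4*√12833/5 ≈ -2.0610e+5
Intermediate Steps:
w(I, Y) = 4 + √(I² + Y²)/5
-206191 + w(218 - 186, 452) = -206191 + (4 + √((218 - 186)² + 452²)/5) = -206191 + (4 + √(32² + 204304)/5) = -206191 + (4 + √(1024 + 204304)/5) = -206191 + (4 + √205328/5) = -206191 + (4 + (4*√12833)/5) = -206191 + (4 + 4*√12833/5) = -206187 + 4*√12833/5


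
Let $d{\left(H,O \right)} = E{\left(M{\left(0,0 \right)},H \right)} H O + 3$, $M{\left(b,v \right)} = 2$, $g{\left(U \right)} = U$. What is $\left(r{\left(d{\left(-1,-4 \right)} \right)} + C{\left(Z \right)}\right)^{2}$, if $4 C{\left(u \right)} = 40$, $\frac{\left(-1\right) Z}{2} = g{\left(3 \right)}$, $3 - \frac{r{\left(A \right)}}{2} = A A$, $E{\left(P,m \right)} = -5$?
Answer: $315844$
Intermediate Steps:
$d{\left(H,O \right)} = 3 - 5 H O$ ($d{\left(H,O \right)} = - 5 H O + 3 = 3 - 5 H O$)
$r{\left(A \right)} = 6 - 2 A^{2}$ ($r{\left(A \right)} = 6 - 2 A A = 6 - 2 A^{2}$)
$Z = -6$ ($Z = \left(-2\right) 3 = -6$)
$C{\left(u \right)} = 10$ ($C{\left(u \right)} = \frac{1}{4} \cdot 40 = 10$)
$\left(r{\left(d{\left(-1,-4 \right)} \right)} + C{\left(Z \right)}\right)^{2} = \left(\left(6 - 2 \left(3 - \left(-5\right) \left(-4\right)\right)^{2}\right) + 10\right)^{2} = \left(\left(6 - 2 \left(3 - 20\right)^{2}\right) + 10\right)^{2} = \left(\left(6 - 2 \left(-17\right)^{2}\right) + 10\right)^{2} = \left(\left(6 - 578\right) + 10\right)^{2} = \left(-572 + 10\right)^{2} = \left(-562\right)^{2} = 315844$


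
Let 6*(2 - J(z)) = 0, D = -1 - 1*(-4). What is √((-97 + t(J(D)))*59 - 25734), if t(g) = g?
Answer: 11*I*√259 ≈ 177.03*I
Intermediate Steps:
D = 3 (D = -1 + 4 = 3)
J(z) = 2 (J(z) = 2 - ⅙*0 = 2 + 0 = 2)
√((-97 + t(J(D)))*59 - 25734) = √((-97 + 2)*59 - 25734) = √(-95*59 - 25734) = √(-5605 - 25734) = √(-31339) = 11*I*√259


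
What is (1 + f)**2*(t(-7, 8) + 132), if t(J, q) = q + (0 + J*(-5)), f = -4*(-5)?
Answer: 77175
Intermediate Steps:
f = 20
t(J, q) = q - 5*J (t(J, q) = q + (0 - 5*J) = q - 5*J)
(1 + f)**2*(t(-7, 8) + 132) = (1 + 20)**2*((8 - 5*(-7)) + 132) = 21**2*((8 + 35) + 132) = 441*(43 + 132) = 441*175 = 77175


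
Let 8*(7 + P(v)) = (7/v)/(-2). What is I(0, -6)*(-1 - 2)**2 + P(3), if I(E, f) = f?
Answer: -2935/48 ≈ -61.146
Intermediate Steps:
P(v) = -7 - 7/(16*v) (P(v) = -7 + ((7/v)/(-2))/8 = -7 + ((7/v)*(-1/2))/8 = -7 + (-7/(2*v))/8 = -7 - 7/(16*v))
I(0, -6)*(-1 - 2)**2 + P(3) = -6*(-1 - 2)**2 + (-7 - 7/16/3) = -6*(-3)**2 + (-7 - 7/16*1/3) = -6*9 + (-7 - 7/48) = -54 - 343/48 = -2935/48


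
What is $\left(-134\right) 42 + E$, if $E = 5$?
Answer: $-5623$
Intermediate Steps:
$\left(-134\right) 42 + E = \left(-134\right) 42 + 5 = -5628 + 5 = -5623$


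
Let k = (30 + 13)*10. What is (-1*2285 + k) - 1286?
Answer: -3141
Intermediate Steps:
k = 430 (k = 43*10 = 430)
(-1*2285 + k) - 1286 = (-1*2285 + 430) - 1286 = (-2285 + 430) - 1286 = -1855 - 1286 = -3141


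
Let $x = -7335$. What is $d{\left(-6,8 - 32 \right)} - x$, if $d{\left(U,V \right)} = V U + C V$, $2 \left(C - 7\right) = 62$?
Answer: $6567$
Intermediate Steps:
$C = 38$ ($C = 7 + \frac{1}{2} \cdot 62 = 7 + 31 = 38$)
$d{\left(U,V \right)} = 38 V + U V$ ($d{\left(U,V \right)} = V U + 38 V = U V + 38 V = 38 V + U V$)
$d{\left(-6,8 - 32 \right)} - x = \left(8 - 32\right) \left(38 - 6\right) - -7335 = \left(8 - 32\right) 32 + 7335 = \left(-24\right) 32 + 7335 = -768 + 7335 = 6567$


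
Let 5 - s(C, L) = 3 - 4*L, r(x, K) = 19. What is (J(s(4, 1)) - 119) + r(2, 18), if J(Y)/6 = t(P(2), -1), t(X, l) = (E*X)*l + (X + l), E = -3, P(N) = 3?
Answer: -34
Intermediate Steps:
s(C, L) = 2 + 4*L (s(C, L) = 5 - (3 - 4*L) = 5 + (-3 + 4*L) = 2 + 4*L)
t(X, l) = X + l - 3*X*l (t(X, l) = (-3*X)*l + (X + l) = -3*X*l + (X + l) = X + l - 3*X*l)
J(Y) = 66 (J(Y) = 6*(3 - 1 - 3*3*(-1)) = 6*(3 - 1 + 9) = 6*11 = 66)
(J(s(4, 1)) - 119) + r(2, 18) = (66 - 119) + 19 = -53 + 19 = -34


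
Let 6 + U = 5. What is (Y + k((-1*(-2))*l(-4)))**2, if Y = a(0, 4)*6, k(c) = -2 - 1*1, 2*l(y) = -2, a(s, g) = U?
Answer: 81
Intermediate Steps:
U = -1 (U = -6 + 5 = -1)
a(s, g) = -1
l(y) = -1 (l(y) = (1/2)*(-2) = -1)
k(c) = -3 (k(c) = -2 - 1 = -3)
Y = -6 (Y = -1*6 = -6)
(Y + k((-1*(-2))*l(-4)))**2 = (-6 - 3)**2 = (-9)**2 = 81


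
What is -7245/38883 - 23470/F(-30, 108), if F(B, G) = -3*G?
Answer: 151706105/2099682 ≈ 72.252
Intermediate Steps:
-7245/38883 - 23470/F(-30, 108) = -7245/38883 - 23470/((-3*108)) = -7245*1/38883 - 23470/(-324) = -2415/12961 - 23470*(-1/324) = -2415/12961 + 11735/162 = 151706105/2099682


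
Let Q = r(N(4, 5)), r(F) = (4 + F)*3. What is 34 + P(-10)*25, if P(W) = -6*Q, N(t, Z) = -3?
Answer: -416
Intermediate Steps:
r(F) = 12 + 3*F
Q = 3 (Q = 12 + 3*(-3) = 12 - 9 = 3)
P(W) = -18 (P(W) = -6*3 = -18)
34 + P(-10)*25 = 34 - 18*25 = 34 - 450 = -416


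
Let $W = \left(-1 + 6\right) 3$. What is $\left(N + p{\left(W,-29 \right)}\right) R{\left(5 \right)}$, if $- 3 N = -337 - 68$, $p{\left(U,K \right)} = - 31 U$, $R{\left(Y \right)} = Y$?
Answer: $-1650$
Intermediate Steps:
$W = 15$ ($W = 5 \cdot 3 = 15$)
$N = 135$ ($N = - \frac{-337 - 68}{3} = \left(- \frac{1}{3}\right) \left(-405\right) = 135$)
$\left(N + p{\left(W,-29 \right)}\right) R{\left(5 \right)} = \left(135 - 465\right) 5 = \left(-330\right) 5 = -1650$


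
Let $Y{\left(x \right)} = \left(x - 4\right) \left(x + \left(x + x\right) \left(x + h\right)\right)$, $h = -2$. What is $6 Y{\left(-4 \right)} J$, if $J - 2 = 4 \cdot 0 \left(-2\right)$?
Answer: $-4224$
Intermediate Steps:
$Y{\left(x \right)} = \left(-4 + x\right) \left(x + 2 x \left(-2 + x\right)\right)$ ($Y{\left(x \right)} = \left(x - 4\right) \left(x + \left(x + x\right) \left(x - 2\right)\right) = \left(-4 + x\right) \left(x + 2 x \left(-2 + x\right)\right)$)
$J = 2$ ($J = 2 + 4 \cdot 0 \left(-2\right) = 2 + 0 \left(-2\right) = 2 + 0 = 2$)
$6 Y{\left(-4 \right)} J = 6 \left(- 4 \left(12 - -44 + 2 \left(-4\right)^{2}\right)\right) 2 = 6 \left(- 4 \left(12 + 44 + 2 \cdot 16\right)\right) 2 = 6 \left(- 4 \left(12 + 44 + 32\right)\right) 2 = 6 \left(\left(-4\right) 88\right) 2 = 6 \left(-352\right) 2 = \left(-2112\right) 2 = -4224$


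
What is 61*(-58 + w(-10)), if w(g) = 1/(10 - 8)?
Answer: -7015/2 ≈ -3507.5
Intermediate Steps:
w(g) = 1/2
61*(-58 + w(-10)) = 61*(-58 + 1/2) = 61*(-115/2) = -7015/2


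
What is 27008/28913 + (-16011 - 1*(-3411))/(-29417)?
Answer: 1158798136/850533721 ≈ 1.3624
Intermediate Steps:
27008/28913 + (-16011 - 1*(-3411))/(-29417) = 27008*(1/28913) + (-16011 + 3411)*(-1/29417) = 27008/28913 - 12600*(-1/29417) = 27008/28913 + 12600/29417 = 1158798136/850533721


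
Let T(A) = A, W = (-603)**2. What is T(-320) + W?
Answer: 363289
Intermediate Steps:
W = 363609
T(-320) + W = -320 + 363609 = 363289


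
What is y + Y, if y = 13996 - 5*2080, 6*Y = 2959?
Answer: 24535/6 ≈ 4089.2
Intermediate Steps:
Y = 2959/6 (Y = (⅙)*2959 = 2959/6 ≈ 493.17)
y = 3596 (y = 13996 - 10400 = 3596)
y + Y = 3596 + 2959/6 = 24535/6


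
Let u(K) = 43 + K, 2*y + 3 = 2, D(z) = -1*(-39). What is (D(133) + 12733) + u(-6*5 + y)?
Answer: 25569/2 ≈ 12785.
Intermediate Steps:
D(z) = 39
y = -½ (y = -3/2 + (½)*2 = -3/2 + 1 = -½ ≈ -0.50000)
(D(133) + 12733) + u(-6*5 + y) = (39 + 12733) + (43 + (-6*5 - ½)) = 12772 + (43 + (-30 - ½)) = 12772 + (43 - 61/2) = 12772 + 25/2 = 25569/2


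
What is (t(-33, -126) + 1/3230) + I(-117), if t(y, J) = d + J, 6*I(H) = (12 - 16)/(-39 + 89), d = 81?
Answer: -2180881/48450 ≈ -45.013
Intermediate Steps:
I(H) = -1/75 (I(H) = ((12 - 16)/(-39 + 89))/6 = (-4/50)/6 = (-4*1/50)/6 = (1/6)*(-2/25) = -1/75)
t(y, J) = 81 + J
(t(-33, -126) + 1/3230) + I(-117) = ((81 - 126) + 1/3230) - 1/75 = (-45 + 1/3230) - 1/75 = -145349/3230 - 1/75 = -2180881/48450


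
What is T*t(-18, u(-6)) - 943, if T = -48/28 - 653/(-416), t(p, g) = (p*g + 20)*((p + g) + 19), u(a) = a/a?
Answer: -686925/728 ≈ -943.58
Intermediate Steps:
u(a) = 1
t(p, g) = (20 + g*p)*(19 + g + p) (t(p, g) = (g*p + 20)*((g + p) + 19) = (20 + g*p)*(19 + g + p))
T = -421/2912 (T = -48*1/28 - 653*(-1/416) = -12/7 + 653/416 = -421/2912 ≈ -0.14457)
T*t(-18, u(-6)) - 943 = -421*(380 + 20*1 + 20*(-18) + 1*(-18)² - 18*1² + 19*1*(-18))/2912 - 943 = -421*(380 + 20 - 360 + 1*324 - 18*1 - 342)/2912 - 943 = -421*(380 + 20 - 360 + 324 - 18 - 342)/2912 - 943 = -421/2912*4 - 943 = -421/728 - 943 = -686925/728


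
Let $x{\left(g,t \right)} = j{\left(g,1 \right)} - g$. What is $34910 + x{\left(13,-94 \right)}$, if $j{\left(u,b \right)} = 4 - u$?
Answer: $34888$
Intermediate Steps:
$x{\left(g,t \right)} = 4 - 2 g$ ($x{\left(g,t \right)} = \left(4 - g\right) - g = 4 - 2 g$)
$34910 + x{\left(13,-94 \right)} = 34910 + \left(4 - 26\right) = 34910 - 22 = 34888$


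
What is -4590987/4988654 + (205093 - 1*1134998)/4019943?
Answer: -23094480351611/20054104726722 ≈ -1.1516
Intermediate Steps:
-4590987/4988654 + (205093 - 1*1134998)/4019943 = -4590987*1/4988654 + (205093 - 1134998)*(1/4019943) = -4590987/4988654 - 929905*1/4019943 = -4590987/4988654 - 929905/4019943 = -23094480351611/20054104726722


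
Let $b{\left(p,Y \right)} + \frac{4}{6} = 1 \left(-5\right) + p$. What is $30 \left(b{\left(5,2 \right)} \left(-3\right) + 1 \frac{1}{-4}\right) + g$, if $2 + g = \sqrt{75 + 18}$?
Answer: $\frac{101}{2} + \sqrt{93} \approx 60.144$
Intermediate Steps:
$b{\left(p,Y \right)} = - \frac{17}{3} + p$ ($b{\left(p,Y \right)} = - \frac{2}{3} + \left(1 \left(-5\right) + p\right) = - \frac{2}{3} + \left(-5 + p\right) = - \frac{17}{3} + p$)
$g = -2 + \sqrt{93}$ ($g = -2 + \sqrt{75 + 18} = -2 + \sqrt{93} \approx 7.6437$)
$30 \left(b{\left(5,2 \right)} \left(-3\right) + 1 \frac{1}{-4}\right) + g = 30 \left(\left(- \frac{17}{3} + 5\right) \left(-3\right) + 1 \frac{1}{-4}\right) - \left(2 - \sqrt{93}\right) = 30 \left(\left(- \frac{2}{3}\right) \left(-3\right) + 1 \left(- \frac{1}{4}\right)\right) - \left(2 - \sqrt{93}\right) = 30 \left(2 - \frac{1}{4}\right) - \left(2 - \sqrt{93}\right) = 30 \cdot \frac{7}{4} - \left(2 - \sqrt{93}\right) = \frac{105}{2} - \left(2 - \sqrt{93}\right) = \frac{101}{2} + \sqrt{93}$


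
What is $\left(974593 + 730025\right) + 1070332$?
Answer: $2774950$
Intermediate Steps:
$\left(974593 + 730025\right) + 1070332 = 1704618 + 1070332 = 2774950$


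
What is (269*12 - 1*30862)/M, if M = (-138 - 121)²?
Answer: -27634/67081 ≈ -0.41195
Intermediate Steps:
M = 67081 (M = (-259)² = 67081)
(269*12 - 1*30862)/M = (269*12 - 1*30862)/67081 = (3228 - 30862)*(1/67081) = -27634*1/67081 = -27634/67081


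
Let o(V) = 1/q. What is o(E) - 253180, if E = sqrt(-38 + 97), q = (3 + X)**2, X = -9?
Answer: -9114479/36 ≈ -2.5318e+5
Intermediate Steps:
q = 36 (q = (3 - 9)**2 = (-6)**2 = 36)
E = sqrt(59) ≈ 7.6811
o(V) = 1/36
o(E) - 253180 = 1/36 - 253180 = -9114479/36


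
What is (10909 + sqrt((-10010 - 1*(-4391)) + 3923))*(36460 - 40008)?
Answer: -38705132 - 14192*I*sqrt(106) ≈ -3.8705e+7 - 1.4612e+5*I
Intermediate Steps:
(10909 + sqrt((-10010 - 1*(-4391)) + 3923))*(36460 - 40008) = (10909 + sqrt((-10010 + 4391) + 3923))*(-3548) = (10909 + sqrt(-5619 + 3923))*(-3548) = (10909 + sqrt(-1696))*(-3548) = (10909 + 4*I*sqrt(106))*(-3548) = -38705132 - 14192*I*sqrt(106)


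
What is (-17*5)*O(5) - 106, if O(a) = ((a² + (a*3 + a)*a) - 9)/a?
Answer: -2078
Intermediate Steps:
O(a) = (-9 + 5*a²)/a (O(a) = ((a² + (3*a + a)*a) - 9)/a = ((a² + (4*a)*a) - 9)/a = ((a² + 4*a²) - 9)/a = (5*a² - 9)/a = (-9 + 5*a²)/a)
(-17*5)*O(5) - 106 = (-17*5)*(-9/5 + 5*5) - 106 = -85*(-9*⅕ + 25) - 106 = -85*(-9/5 + 25) - 106 = -85*116/5 - 106 = -1972 - 106 = -2078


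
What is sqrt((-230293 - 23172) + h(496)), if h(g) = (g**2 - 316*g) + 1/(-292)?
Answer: I*sqrt(3499767533)/146 ≈ 405.2*I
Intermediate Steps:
h(g) = -1/292 + g**2 - 316*g (h(g) = (g**2 - 316*g) - 1/292 = -1/292 + g**2 - 316*g)
sqrt((-230293 - 23172) + h(496)) = sqrt((-230293 - 23172) + (-1/292 + 496**2 - 316*496)) = sqrt(-253465 + (-1/292 + 246016 - 156736)) = sqrt(-253465 + 26069759/292) = sqrt(-47942021/292) = I*sqrt(3499767533)/146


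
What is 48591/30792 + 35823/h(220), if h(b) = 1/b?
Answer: 80891216037/10264 ≈ 7.8811e+6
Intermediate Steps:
48591/30792 + 35823/h(220) = 48591/30792 + 35823/(1/220) = 48591*(1/30792) + 35823/(1/220) = 16197/10264 + 35823*220 = 16197/10264 + 7881060 = 80891216037/10264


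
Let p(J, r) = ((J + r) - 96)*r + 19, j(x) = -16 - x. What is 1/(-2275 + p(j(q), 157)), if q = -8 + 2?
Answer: 1/5751 ≈ 0.00017388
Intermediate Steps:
q = -6
p(J, r) = 19 + r*(-96 + J + r) (p(J, r) = (-96 + J + r)*r + 19 = r*(-96 + J + r) + 19 = 19 + r*(-96 + J + r))
1/(-2275 + p(j(q), 157)) = 1/(-2275 + (19 + 157² - 96*157 + (-16 - 1*(-6))*157)) = 1/(-2275 + (19 + 24649 - 15072 + (-16 + 6)*157)) = 1/(-2275 + (19 + 24649 - 15072 - 10*157)) = 1/(-2275 + (19 + 24649 - 15072 - 1570)) = 1/(-2275 + 8026) = 1/5751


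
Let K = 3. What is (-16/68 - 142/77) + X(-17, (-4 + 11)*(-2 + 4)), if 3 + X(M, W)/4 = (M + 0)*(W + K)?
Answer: -1531634/1309 ≈ -1170.1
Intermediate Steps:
X(M, W) = -12 + 4*M*(3 + W) (X(M, W) = -12 + 4*((M + 0)*(W + 3)) = -12 + 4*(M*(3 + W)) = -12 + 4*M*(3 + W))
(-16/68 - 142/77) + X(-17, (-4 + 11)*(-2 + 4)) = (-16/68 - 142/77) + (-12 + 12*(-17) + 4*(-17)*((-4 + 11)*(-2 + 4))) = (-16*1/68 - 142*1/77) + (-12 - 204 + 4*(-17)*(7*2)) = (-4/17 - 142/77) + (-12 - 204 + 4*(-17)*14) = -2722/1309 + (-12 - 204 - 952) = -2722/1309 - 1168 = -1531634/1309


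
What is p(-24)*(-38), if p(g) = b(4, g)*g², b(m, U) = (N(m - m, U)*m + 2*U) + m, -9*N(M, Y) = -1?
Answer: 953344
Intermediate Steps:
N(M, Y) = ⅑ (N(M, Y) = -⅑*(-1) = ⅑)
b(m, U) = 2*U + 10*m/9 (b(m, U) = (m/9 + 2*U) + m = (2*U + m/9) + m = 2*U + 10*m/9)
p(g) = g²*(40/9 + 2*g) (p(g) = (2*g + (10/9)*4)*g² = (2*g + 40/9)*g² = (40/9 + 2*g)*g² = g²*(40/9 + 2*g))
p(-24)*(-38) = ((-24)²*(40/9 + 2*(-24)))*(-38) = (576*(40/9 - 48))*(-38) = (576*(-392/9))*(-38) = -25088*(-38) = 953344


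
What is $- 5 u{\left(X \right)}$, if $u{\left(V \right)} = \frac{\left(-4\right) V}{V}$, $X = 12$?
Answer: $20$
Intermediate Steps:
$u{\left(V \right)} = -4$
$- 5 u{\left(X \right)} = \left(-5\right) \left(-4\right) = 20$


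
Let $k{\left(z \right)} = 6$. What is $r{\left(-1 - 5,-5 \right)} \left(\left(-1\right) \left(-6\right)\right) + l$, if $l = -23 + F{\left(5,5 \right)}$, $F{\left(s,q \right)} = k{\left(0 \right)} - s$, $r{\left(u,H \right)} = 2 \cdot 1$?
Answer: $-10$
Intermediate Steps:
$r{\left(u,H \right)} = 2$
$F{\left(s,q \right)} = 6 - s$
$l = -22$ ($l = -23 + \left(6 - 5\right) = -23 + 1 = -22$)
$r{\left(-1 - 5,-5 \right)} \left(\left(-1\right) \left(-6\right)\right) + l = 2 \left(\left(-1\right) \left(-6\right)\right) - 22 = 2 \cdot 6 - 22 = 12 - 22 = -10$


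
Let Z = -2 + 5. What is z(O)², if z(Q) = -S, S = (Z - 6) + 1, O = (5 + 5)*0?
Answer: 4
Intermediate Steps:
Z = 3
O = 0 (O = 10*0 = 0)
S = -2 (S = (3 - 6) + 1 = -3 + 1 = -2)
z(Q) = 2 (z(Q) = -1*(-2) = 2)
z(O)² = 2² = 4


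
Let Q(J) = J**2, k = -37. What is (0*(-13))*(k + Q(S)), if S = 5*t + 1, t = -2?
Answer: 0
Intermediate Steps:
S = -9 (S = 5*(-2) + 1 = -10 + 1 = -9)
(0*(-13))*(k + Q(S)) = (0*(-13))*(-37 + (-9)**2) = 0*(-37 + 81) = 0*44 = 0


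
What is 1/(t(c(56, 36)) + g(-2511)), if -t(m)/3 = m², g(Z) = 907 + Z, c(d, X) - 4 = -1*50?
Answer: -1/7952 ≈ -0.00012575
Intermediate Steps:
c(d, X) = -46 (c(d, X) = 4 - 1*50 = 4 - 50 = -46)
t(m) = -3*m²
1/(t(c(56, 36)) + g(-2511)) = 1/(-3*(-46)² + (907 - 2511)) = 1/(-3*2116 - 1604) = 1/(-6348 - 1604) = 1/(-7952) = -1/7952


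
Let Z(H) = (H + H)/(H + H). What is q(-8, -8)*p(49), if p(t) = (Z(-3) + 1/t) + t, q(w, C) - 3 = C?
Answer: -12255/49 ≈ -250.10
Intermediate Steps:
q(w, C) = 3 + C
Z(H) = 1 (Z(H) = (2*H)/((2*H)) = (2*H)*(1/(2*H)) = 1)
p(t) = 1 + t + 1/t (p(t) = (1 + 1/t) + t = 1 + t + 1/t)
q(-8, -8)*p(49) = (3 - 8)*(1 + 49 + 1/49) = -5*(1 + 49 + 1/49) = -5*2451/49 = -12255/49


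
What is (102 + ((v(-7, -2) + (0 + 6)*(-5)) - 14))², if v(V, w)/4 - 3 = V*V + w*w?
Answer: 79524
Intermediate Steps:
v(V, w) = 12 + 4*V² + 4*w² (v(V, w) = 12 + 4*(V*V + w*w) = 12 + 4*(V² + w²) = 12 + (4*V² + 4*w²) = 12 + 4*V² + 4*w²)
(102 + ((v(-7, -2) + (0 + 6)*(-5)) - 14))² = (102 + (((12 + 4*(-7)² + 4*(-2)²) + (0 + 6)*(-5)) - 14))² = (102 + (((12 + 4*49 + 4*4) + 6*(-5)) - 14))² = (102 + (((12 + 196 + 16) - 30) - 14))² = (102 + ((224 - 30) - 14))² = (102 + (194 - 14))² = (102 + 180)² = 282² = 79524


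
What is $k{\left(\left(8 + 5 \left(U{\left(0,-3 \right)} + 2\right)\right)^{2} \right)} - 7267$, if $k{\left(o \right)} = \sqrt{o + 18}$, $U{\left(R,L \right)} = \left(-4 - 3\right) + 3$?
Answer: $-7267 + \sqrt{22} \approx -7262.3$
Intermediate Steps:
$U{\left(R,L \right)} = -4$ ($U{\left(R,L \right)} = -7 + 3 = -4$)
$k{\left(o \right)} = \sqrt{18 + o}$
$k{\left(\left(8 + 5 \left(U{\left(0,-3 \right)} + 2\right)\right)^{2} \right)} - 7267 = \sqrt{18 + \left(8 + 5 \left(-4 + 2\right)\right)^{2}} - 7267 = \sqrt{18 + \left(8 + 5 \left(-2\right)\right)^{2}} - 7267 = \sqrt{18 + \left(8 - 10\right)^{2}} - 7267 = \sqrt{18 + \left(-2\right)^{2}} - 7267 = \sqrt{18 + 4} - 7267 = \sqrt{22} - 7267 = -7267 + \sqrt{22}$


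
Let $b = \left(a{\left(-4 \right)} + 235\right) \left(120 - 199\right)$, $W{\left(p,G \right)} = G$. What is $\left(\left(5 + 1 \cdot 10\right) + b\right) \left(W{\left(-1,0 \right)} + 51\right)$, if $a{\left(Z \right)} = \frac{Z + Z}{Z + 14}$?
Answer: $- \frac{4714134}{5} \approx -9.4283 \cdot 10^{5}$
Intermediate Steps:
$a{\left(Z \right)} = \frac{2 Z}{14 + Z}$
$b = - \frac{92509}{5}$ ($b = \left(2 \left(-4\right) \frac{1}{14 - 4} + 235\right) \left(120 - 199\right) = \left(2 \left(-4\right) \frac{1}{10} + 235\right) \left(-79\right) = \left(- \frac{4}{5} + 235\right) \left(-79\right) = \frac{1171}{5} \left(-79\right) = - \frac{92509}{5} \approx -18502.0$)
$\left(\left(5 + 1 \cdot 10\right) + b\right) \left(W{\left(-1,0 \right)} + 51\right) = \left(\left(5 + 1 \cdot 10\right) - \frac{92509}{5}\right) \left(0 + 51\right) = \left(\left(5 + 10\right) - \frac{92509}{5}\right) 51 = \left(15 - \frac{92509}{5}\right) 51 = \left(- \frac{92434}{5}\right) 51 = - \frac{4714134}{5}$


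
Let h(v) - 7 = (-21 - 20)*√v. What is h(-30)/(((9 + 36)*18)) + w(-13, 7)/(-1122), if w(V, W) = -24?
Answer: 4549/151470 - 41*I*√30/810 ≈ 0.030032 - 0.27724*I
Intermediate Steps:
h(v) = 7 - 41*√v (h(v) = 7 + (-21 - 20)*√v = 7 - 41*√v)
h(-30)/(((9 + 36)*18)) + w(-13, 7)/(-1122) = (7 - 41*I*√30)/(((9 + 36)*18)) - 24/(-1122) = (7 - 41*I*√30)/((45*18)) - 24*(-1/1122) = (7 - 41*I*√30)/810 + 4/187 = (7 - 41*I*√30)*(1/810) + 4/187 = (7/810 - 41*I*√30/810) + 4/187 = 4549/151470 - 41*I*√30/810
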